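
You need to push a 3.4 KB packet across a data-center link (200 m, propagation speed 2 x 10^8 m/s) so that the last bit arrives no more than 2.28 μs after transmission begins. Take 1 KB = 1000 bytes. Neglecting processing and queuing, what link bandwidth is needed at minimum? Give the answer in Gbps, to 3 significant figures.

L = 27200 bits.
Propagation delay = 200 / 200000000 = 1 μs.
Transmission budget = 2.28 − 1 = 1.28 μs.
R ≥ L / t_tx = 27200 bits / 1.28e-06 s = 21.3 Gbps.

21.3 Gbps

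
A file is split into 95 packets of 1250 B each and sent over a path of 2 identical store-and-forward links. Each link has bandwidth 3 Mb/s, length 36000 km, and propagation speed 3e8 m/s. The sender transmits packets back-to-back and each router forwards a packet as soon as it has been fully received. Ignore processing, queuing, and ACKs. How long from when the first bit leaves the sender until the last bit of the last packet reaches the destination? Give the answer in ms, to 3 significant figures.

Per-hop transmission t_tx = L/R = 10000/3000000 = 3.33333 ms.
Per-hop propagation t_prop = 36000000/300000000 = 120 ms.
Pipeline fill: first packet needs 2·t_tx to clear all hops; remaining 94 packets each add one t_tx.
Total = (2+95-1)·t_tx + 2·t_prop = 96·3.33333 + 2·120 = 560 ms.

560 ms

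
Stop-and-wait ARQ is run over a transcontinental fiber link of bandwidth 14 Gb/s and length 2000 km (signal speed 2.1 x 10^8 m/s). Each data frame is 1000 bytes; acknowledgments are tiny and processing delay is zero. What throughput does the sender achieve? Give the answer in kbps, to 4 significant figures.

t_tx = L/R = 8000/14000000000 = 5.71429e-07 s.
t_prop = 2000000/210000000 = 0.00952381 s; RTT = 0.0190476 s.
Cycle = t_tx + RTT = 0.0190482 s.
Throughput = L / cycle = 8000 / 0.0190482 = 420.0 kbps.

420.0 kbps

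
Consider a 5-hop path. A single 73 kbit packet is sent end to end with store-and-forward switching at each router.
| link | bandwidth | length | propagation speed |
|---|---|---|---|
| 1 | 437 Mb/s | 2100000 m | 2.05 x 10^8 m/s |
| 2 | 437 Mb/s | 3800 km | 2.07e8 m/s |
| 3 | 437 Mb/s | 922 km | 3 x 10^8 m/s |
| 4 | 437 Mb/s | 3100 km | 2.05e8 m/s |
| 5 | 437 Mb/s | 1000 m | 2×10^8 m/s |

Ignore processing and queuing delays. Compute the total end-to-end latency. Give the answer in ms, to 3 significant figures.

L = 73000 bits.
Transmission delay per hop = L/R = 73000/437000000 = 0.167048 ms; 5 hops → 0.83524 ms.
Propagation delays (d/s per hop): 10.2439, 18.3575, 3.07333, 15.122, 0.005 ms; sum = 46.8017 ms.
End-to-end = 47.6 ms.

47.6 ms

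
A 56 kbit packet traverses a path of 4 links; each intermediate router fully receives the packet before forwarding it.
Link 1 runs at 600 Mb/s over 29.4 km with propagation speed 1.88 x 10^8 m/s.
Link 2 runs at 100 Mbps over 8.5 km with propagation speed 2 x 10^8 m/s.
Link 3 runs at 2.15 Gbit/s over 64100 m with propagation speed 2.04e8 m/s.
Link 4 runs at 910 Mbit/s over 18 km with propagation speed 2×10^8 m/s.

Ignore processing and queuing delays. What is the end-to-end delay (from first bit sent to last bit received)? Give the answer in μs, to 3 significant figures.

1340 μs

L = 56000 bits.
Transmission delays (L/R per hop): 93.3333, 560, 26.0465, 61.5385 μs; sum = 740.918 μs.
Propagation delays (d/s per hop): 156.383, 42.5, 314.216, 90 μs; sum = 603.099 μs.
End-to-end = 1340 μs.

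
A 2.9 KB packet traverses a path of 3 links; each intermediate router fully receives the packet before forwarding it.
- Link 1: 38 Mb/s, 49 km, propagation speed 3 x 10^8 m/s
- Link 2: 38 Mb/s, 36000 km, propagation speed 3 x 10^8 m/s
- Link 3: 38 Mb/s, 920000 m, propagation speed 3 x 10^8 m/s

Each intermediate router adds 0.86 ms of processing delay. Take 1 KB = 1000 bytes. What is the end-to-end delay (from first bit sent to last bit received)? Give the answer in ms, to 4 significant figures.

126.8 ms

L = 23200 bits.
Transmission delay per hop = L/R = 23200/38000000 = 0.610526 ms; 3 hops → 1.83158 ms.
Propagation delays (d/s per hop): 0.163333, 120, 3.06667 ms; sum = 123.23 ms.
Processing at 2 router(s): 2 × 0.86 ms = 1.72 ms.
End-to-end = 126.8 ms.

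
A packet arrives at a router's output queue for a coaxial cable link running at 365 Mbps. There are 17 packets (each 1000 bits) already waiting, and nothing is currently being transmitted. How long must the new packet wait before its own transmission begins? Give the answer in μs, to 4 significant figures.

46.58 μs

Each queued packet: L/R = 1000/365000000 = 2.73973 μs.
17 queued → 46.5753 μs.
Queuing delay = 46.58 μs.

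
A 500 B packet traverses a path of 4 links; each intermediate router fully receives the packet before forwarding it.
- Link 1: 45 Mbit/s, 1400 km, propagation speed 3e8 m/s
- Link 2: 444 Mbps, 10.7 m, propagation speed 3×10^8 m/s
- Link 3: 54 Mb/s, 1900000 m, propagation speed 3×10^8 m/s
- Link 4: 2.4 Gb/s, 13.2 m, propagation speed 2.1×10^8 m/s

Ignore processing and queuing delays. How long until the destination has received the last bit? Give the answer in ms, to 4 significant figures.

11.17 ms

L = 500 × 8 = 4000 bits.
Transmission delays (L/R per hop): 0.0888889, 0.00900901, 0.0740741, 0.00166667 ms; sum = 0.173639 ms.
Propagation delays (d/s per hop): 4.66667, 3.56667e-05, 6.33333, 6.28571e-05 ms; sum = 11.0001 ms.
End-to-end = 11.17 ms.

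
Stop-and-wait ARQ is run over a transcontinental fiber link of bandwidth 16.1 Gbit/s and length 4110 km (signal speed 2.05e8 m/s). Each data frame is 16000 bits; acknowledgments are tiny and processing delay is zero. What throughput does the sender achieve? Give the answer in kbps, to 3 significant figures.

399 kbps

t_tx = L/R = 16000/1.61e+10 = 9.93789e-07 s.
t_prop = 4110000/2.05e+08 = 0.0200488 s; RTT = 0.0400976 s.
Cycle = t_tx + RTT = 0.0400986 s.
Throughput = L / cycle = 16000 / 0.0400986 = 399 kbps.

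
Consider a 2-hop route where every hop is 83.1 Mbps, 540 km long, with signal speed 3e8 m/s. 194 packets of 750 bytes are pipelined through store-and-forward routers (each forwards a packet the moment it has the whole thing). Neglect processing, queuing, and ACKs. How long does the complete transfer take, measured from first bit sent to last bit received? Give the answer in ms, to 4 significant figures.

17.68 ms

Per-hop transmission t_tx = L/R = 6000/83100000 = 0.0722022 ms.
Per-hop propagation t_prop = 540000/300000000 = 1.8 ms.
Pipeline fill: first packet needs 2·t_tx to clear all hops; remaining 193 packets each add one t_tx.
Total = (2+194-1)·t_tx + 2·t_prop = 195·0.0722022 + 2·1.8 = 17.68 ms.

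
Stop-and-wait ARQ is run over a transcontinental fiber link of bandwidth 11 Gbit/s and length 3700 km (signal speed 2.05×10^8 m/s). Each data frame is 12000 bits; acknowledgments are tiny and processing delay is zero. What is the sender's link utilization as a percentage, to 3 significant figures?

0.00302 %

t_tx = L/R = 12000/11000000000 = 1.09091e-06 s.
t_prop = 3700000/2.05e+08 = 0.0180488 s; RTT = 0.0360976 s.
Cycle = t_tx + RTT = 0.0360987 s.
Utilization = t_tx / cycle = 1.09091e-06/0.0360987 = 0.00302 %.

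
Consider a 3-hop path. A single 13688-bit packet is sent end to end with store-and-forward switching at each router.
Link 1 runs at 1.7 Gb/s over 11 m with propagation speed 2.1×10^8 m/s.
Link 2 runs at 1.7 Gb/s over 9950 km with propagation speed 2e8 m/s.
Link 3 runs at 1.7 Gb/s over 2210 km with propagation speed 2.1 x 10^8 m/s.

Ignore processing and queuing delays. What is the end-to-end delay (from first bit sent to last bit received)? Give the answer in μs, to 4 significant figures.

60300 μs

Transmission delay per hop = L/R = 13688/1700000000 = 8.05176 μs; 3 hops → 24.1553 μs.
Propagation delays (d/s per hop): 0.052381, 49750, 10523.8 μs; sum = 60273.9 μs.
End-to-end = 60300 μs.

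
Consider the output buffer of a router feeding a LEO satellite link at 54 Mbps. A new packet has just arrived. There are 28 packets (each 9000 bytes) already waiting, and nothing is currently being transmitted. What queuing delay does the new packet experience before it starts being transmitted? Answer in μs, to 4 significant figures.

37330 μs

Each queued packet: L/R = 72000/54000000 = 1333.33 μs.
28 queued → 37333.3 μs.
Queuing delay = 37330 μs.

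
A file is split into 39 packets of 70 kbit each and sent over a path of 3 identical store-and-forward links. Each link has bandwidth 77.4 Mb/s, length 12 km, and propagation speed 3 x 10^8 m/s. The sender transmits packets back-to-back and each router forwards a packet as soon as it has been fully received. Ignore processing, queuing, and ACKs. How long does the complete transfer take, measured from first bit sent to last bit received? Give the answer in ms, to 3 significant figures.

37.2 ms

Per-hop transmission t_tx = L/R = 70000/77400000 = 0.904393 ms.
Per-hop propagation t_prop = 12000/300000000 = 0.04 ms.
Pipeline fill: first packet needs 3·t_tx to clear all hops; remaining 38 packets each add one t_tx.
Total = (3+39-1)·t_tx + 3·t_prop = 41·0.904393 + 3·0.04 = 37.2 ms.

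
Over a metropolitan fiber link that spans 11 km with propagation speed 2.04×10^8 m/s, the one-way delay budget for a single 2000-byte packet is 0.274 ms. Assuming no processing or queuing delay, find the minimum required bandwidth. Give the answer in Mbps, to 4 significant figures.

L = 16000 bits.
Propagation delay = 11000 / 204000000 = 0.0539216 ms.
Transmission budget = 0.274 − 0.0539216 = 0.220078 ms.
R ≥ L / t_tx = 16000 bits / 0.000220078 s = 72.70 Mbps.

72.70 Mbps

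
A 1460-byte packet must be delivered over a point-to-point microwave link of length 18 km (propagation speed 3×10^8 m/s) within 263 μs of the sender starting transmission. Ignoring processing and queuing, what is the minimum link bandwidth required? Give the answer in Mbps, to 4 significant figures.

57.54 Mbps

L = 11680 bits.
Propagation delay = 18000 / 300000000 = 60 μs.
Transmission budget = 263 − 60 = 203 μs.
R ≥ L / t_tx = 11680 bits / 0.000203 s = 57.54 Mbps.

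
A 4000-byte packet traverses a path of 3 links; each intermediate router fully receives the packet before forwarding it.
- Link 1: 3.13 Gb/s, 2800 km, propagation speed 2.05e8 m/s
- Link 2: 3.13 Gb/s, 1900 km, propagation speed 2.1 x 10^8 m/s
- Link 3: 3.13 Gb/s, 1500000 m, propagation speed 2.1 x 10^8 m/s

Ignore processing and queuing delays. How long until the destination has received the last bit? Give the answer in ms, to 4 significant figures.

29.88 ms

L = 4000 × 8 = 32000 bits.
Transmission delay per hop = L/R = 32000/3130000000 = 0.0102236 ms; 3 hops → 0.0306709 ms.
Propagation delays (d/s per hop): 13.6585, 9.04762, 7.14286 ms; sum = 29.849 ms.
End-to-end = 29.88 ms.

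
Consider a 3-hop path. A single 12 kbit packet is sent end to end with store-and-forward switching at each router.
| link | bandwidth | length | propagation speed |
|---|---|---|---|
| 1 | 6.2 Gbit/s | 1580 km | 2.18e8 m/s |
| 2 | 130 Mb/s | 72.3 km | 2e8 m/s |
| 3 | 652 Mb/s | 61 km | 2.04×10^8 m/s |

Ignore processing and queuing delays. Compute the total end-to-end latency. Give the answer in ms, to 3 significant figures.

L = 12000 bits.
Transmission delays (L/R per hop): 0.00193548, 0.0923077, 0.0184049 ms; sum = 0.112648 ms.
Propagation delays (d/s per hop): 7.24771, 0.3615, 0.29902 ms; sum = 7.90823 ms.
End-to-end = 8.02 ms.

8.02 ms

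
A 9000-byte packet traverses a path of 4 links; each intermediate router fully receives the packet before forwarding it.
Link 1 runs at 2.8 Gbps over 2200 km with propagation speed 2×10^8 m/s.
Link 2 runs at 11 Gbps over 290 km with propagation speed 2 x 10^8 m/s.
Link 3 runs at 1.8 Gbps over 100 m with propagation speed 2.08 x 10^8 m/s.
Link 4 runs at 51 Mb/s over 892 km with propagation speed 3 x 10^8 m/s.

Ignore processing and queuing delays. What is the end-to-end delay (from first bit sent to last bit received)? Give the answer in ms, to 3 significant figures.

16.9 ms

L = 9000 × 8 = 72000 bits.
Transmission delays (L/R per hop): 0.0257143, 0.00654545, 0.04, 1.41176 ms; sum = 1.48402 ms.
Propagation delays (d/s per hop): 11, 1.45, 0.000480769, 2.97333 ms; sum = 15.4238 ms.
End-to-end = 16.9 ms.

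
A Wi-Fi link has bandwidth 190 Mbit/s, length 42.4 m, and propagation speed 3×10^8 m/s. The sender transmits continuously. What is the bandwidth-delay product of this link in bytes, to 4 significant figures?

3.357 bytes

Propagation delay = 42.4 / 300000000 = 1.41333e-07 s.
BDP = R × t_prop = 190000000 × 1.41333e-07 = 26.8533 bits.
In bytes: 26.8533/8 = 3.357 bytes.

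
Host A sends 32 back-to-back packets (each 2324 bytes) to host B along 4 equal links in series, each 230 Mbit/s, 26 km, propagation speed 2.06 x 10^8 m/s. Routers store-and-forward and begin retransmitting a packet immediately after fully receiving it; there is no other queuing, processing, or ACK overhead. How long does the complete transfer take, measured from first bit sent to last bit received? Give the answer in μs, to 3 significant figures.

Per-hop transmission t_tx = L/R = 18592/230000000 = 80.8348 μs.
Per-hop propagation t_prop = 26000/206000000 = 126.214 μs.
Pipeline fill: first packet needs 4·t_tx to clear all hops; remaining 31 packets each add one t_tx.
Total = (4+32-1)·t_tx + 4·t_prop = 35·80.8348 + 4·126.214 = 3330 μs.

3330 μs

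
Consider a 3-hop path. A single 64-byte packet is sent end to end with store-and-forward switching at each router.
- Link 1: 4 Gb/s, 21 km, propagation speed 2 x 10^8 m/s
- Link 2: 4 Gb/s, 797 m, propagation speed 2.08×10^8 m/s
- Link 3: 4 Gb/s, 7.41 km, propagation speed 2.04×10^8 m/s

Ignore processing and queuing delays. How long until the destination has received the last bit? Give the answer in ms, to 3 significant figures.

L = 64 × 8 = 512 bits.
Transmission delay per hop = L/R = 512/4000000000 = 0.000128 ms; 3 hops → 0.000384 ms.
Propagation delays (d/s per hop): 0.105, 0.00383173, 0.0363235 ms; sum = 0.145155 ms.
End-to-end = 0.146 ms.

0.146 ms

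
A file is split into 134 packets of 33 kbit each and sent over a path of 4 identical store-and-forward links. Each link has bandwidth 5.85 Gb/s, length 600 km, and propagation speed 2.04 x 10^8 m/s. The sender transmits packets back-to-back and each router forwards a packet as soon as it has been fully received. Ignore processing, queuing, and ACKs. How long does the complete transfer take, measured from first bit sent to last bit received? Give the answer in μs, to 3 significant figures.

12500 μs

Per-hop transmission t_tx = L/R = 33000/5850000000 = 5.64103 μs.
Per-hop propagation t_prop = 600000/204000000 = 2941.18 μs.
Pipeline fill: first packet needs 4·t_tx to clear all hops; remaining 133 packets each add one t_tx.
Total = (4+134-1)·t_tx + 4·t_prop = 137·5.64103 + 4·2941.18 = 12500 μs.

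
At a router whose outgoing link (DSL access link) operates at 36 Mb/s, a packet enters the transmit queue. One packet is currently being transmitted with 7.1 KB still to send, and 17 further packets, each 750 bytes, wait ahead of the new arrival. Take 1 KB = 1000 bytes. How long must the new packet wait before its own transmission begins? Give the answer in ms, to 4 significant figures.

4.411 ms

Each queued packet: L/R = 6000/36000000 = 0.166667 ms.
17 queued → 2.83333 ms.
Plus remaining 56800 bits of current packet: 1.57778 ms.
Queuing delay = 4.411 ms.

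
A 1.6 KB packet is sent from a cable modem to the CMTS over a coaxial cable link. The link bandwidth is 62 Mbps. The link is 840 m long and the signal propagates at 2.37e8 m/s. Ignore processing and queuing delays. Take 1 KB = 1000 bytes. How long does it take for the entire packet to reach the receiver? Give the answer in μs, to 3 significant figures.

210 μs

L = 12800 bits.
Transmission delay = L/R = 12800 / 62000000 = 206.452 μs.
Propagation delay = d/s = 840 m / 237000000 m/s = 3.5443 μs.
Total = 210 μs.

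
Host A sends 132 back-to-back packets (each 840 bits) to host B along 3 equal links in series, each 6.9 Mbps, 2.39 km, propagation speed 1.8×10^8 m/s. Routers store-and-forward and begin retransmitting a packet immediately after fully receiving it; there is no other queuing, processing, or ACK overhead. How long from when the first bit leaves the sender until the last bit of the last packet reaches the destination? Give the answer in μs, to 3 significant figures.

16400 μs

Per-hop transmission t_tx = L/R = 840/6900000 = 121.739 μs.
Per-hop propagation t_prop = 2390/180000000 = 13.2778 μs.
Pipeline fill: first packet needs 3·t_tx to clear all hops; remaining 131 packets each add one t_tx.
Total = (3+132-1)·t_tx + 3·t_prop = 134·121.739 + 3·13.2778 = 16400 μs.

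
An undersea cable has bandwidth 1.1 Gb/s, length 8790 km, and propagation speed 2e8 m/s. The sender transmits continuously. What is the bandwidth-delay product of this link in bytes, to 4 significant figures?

Propagation delay = 8790000 / 200000000 = 0.04395 s.
BDP = R × t_prop = 1100000000 × 0.04395 = 48345000 bits.
In bytes: 48345000/8 = 6043000 bytes.

6043000 bytes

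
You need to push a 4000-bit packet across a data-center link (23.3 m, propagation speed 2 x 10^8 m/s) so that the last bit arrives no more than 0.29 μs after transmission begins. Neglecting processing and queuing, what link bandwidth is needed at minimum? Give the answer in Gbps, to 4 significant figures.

Propagation delay = 23.3 / 200000000 = 0.1165 μs.
Transmission budget = 0.29 − 0.1165 = 0.1735 μs.
R ≥ L / t_tx = 4000 bits / 1.735e-07 s = 23.05 Gbps.

23.05 Gbps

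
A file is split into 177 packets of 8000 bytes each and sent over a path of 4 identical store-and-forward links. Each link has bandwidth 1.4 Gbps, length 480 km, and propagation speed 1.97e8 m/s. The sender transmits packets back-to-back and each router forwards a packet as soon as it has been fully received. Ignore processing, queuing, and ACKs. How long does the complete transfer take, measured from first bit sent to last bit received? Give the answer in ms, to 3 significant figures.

Per-hop transmission t_tx = L/R = 64000/1400000000 = 0.0457143 ms.
Per-hop propagation t_prop = 480000/197000000 = 2.43655 ms.
Pipeline fill: first packet needs 4·t_tx to clear all hops; remaining 176 packets each add one t_tx.
Total = (4+177-1)·t_tx + 4·t_prop = 180·0.0457143 + 4·2.43655 = 18.0 ms.

18.0 ms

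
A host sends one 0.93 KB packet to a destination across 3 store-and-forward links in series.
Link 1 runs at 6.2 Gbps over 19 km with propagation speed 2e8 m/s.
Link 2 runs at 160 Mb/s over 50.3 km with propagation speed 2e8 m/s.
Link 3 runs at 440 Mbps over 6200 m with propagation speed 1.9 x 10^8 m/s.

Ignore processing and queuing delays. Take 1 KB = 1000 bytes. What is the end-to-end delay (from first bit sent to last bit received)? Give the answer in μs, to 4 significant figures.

443.7 μs

L = 7440 bits.
Transmission delays (L/R per hop): 1.2, 46.5, 16.9091 μs; sum = 64.6091 μs.
Propagation delays (d/s per hop): 95, 251.5, 32.6316 μs; sum = 379.132 μs.
End-to-end = 443.7 μs.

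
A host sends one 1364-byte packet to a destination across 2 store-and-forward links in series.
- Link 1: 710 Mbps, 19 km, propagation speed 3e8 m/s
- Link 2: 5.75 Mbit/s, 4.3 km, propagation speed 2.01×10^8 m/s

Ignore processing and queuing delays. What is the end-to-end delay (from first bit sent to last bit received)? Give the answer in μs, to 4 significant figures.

1998 μs

L = 1364 × 8 = 10912 bits.
Transmission delays (L/R per hop): 15.369, 1897.74 μs; sum = 1913.11 μs.
Propagation delays (d/s per hop): 63.3333, 21.393 μs; sum = 84.7264 μs.
End-to-end = 1998 μs.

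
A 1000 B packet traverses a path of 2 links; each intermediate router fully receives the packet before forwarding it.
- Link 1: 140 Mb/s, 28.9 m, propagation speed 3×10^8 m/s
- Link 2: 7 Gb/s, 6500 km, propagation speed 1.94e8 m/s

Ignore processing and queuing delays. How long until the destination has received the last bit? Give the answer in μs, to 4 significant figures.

33560 μs

L = 1000 × 8 = 8000 bits.
Transmission delays (L/R per hop): 57.1429, 1.14286 μs; sum = 58.2857 μs.
Propagation delays (d/s per hop): 0.0963333, 33505.2 μs; sum = 33505.3 μs.
End-to-end = 33560 μs.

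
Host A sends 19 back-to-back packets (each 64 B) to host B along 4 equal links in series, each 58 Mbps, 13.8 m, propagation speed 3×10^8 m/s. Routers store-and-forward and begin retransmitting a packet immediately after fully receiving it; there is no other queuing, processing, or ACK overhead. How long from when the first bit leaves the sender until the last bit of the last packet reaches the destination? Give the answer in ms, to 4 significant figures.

Per-hop transmission t_tx = L/R = 512/58000000 = 0.00882759 ms.
Per-hop propagation t_prop = 13.8/300000000 = 4.6e-05 ms.
Pipeline fill: first packet needs 4·t_tx to clear all hops; remaining 18 packets each add one t_tx.
Total = (4+19-1)·t_tx + 4·t_prop = 22·0.00882759 + 4·4.6e-05 = 0.1944 ms.

0.1944 ms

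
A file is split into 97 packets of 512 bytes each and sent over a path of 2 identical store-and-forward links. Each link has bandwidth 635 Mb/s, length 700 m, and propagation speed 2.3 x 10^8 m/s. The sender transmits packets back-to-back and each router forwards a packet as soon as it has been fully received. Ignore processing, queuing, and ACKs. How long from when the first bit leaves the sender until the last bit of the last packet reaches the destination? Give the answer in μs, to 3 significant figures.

Per-hop transmission t_tx = L/R = 4096/635000000 = 6.45039 μs.
Per-hop propagation t_prop = 700/2.3e+08 = 3.04348 μs.
Pipeline fill: first packet needs 2·t_tx to clear all hops; remaining 96 packets each add one t_tx.
Total = (2+97-1)·t_tx + 2·t_prop = 98·6.45039 + 2·3.04348 = 638 μs.

638 μs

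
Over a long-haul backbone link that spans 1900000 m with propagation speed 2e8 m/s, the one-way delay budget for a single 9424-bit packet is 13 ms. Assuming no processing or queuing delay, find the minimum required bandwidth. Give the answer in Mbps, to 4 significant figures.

2.693 Mbps

Propagation delay = 1900000 / 200000000 = 9.5 ms.
Transmission budget = 13 − 9.5 = 3.5 ms.
R ≥ L / t_tx = 9424 bits / 0.0035 s = 2.693 Mbps.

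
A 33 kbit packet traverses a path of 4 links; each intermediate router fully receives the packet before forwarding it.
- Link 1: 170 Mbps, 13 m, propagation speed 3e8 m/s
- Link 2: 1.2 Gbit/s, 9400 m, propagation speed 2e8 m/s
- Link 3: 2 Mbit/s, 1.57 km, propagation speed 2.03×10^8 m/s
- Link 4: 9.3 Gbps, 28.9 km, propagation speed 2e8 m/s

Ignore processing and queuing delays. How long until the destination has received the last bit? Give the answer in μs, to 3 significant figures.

16900 μs

L = 33000 bits.
Transmission delays (L/R per hop): 194.118, 27.5, 16500, 3.54839 μs; sum = 16725.2 μs.
Propagation delays (d/s per hop): 0.0433333, 47, 7.73399, 144.5 μs; sum = 199.277 μs.
End-to-end = 16900 μs.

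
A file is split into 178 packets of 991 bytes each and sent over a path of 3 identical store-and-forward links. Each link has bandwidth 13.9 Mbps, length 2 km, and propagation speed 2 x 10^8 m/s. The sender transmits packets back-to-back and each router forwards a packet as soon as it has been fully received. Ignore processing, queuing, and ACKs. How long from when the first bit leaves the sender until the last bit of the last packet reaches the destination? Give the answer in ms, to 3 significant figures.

103 ms

Per-hop transmission t_tx = L/R = 7928/13900000 = 0.57036 ms.
Per-hop propagation t_prop = 2000/200000000 = 0.01 ms.
Pipeline fill: first packet needs 3·t_tx to clear all hops; remaining 177 packets each add one t_tx.
Total = (3+178-1)·t_tx + 3·t_prop = 180·0.57036 + 3·0.01 = 103 ms.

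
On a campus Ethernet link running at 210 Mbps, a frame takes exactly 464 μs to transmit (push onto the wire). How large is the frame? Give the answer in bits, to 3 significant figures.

L = R × t_tx = 210000000 b/s × 0.000464 s = 97440 bits.

97400 bits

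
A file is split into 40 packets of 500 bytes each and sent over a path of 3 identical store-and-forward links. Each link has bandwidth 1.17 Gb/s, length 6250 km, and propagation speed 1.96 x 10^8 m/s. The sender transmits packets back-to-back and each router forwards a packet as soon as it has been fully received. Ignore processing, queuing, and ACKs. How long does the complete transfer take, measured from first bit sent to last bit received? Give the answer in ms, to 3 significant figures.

Per-hop transmission t_tx = L/R = 4000/1170000000 = 0.0034188 ms.
Per-hop propagation t_prop = 6250000/196000000 = 31.8878 ms.
Pipeline fill: first packet needs 3·t_tx to clear all hops; remaining 39 packets each add one t_tx.
Total = (3+40-1)·t_tx + 3·t_prop = 42·0.0034188 + 3·31.8878 = 95.8 ms.

95.8 ms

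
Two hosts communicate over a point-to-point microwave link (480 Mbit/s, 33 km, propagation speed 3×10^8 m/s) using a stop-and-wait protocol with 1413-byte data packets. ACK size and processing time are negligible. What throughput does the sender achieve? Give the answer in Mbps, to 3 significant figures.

46.4 Mbps

t_tx = L/R = 11304/480000000 = 2.355e-05 s.
t_prop = 33000/300000000 = 0.00011 s; RTT = 0.00022 s.
Cycle = t_tx + RTT = 0.00024355 s.
Throughput = L / cycle = 11304 / 0.00024355 = 46.4 Mbps.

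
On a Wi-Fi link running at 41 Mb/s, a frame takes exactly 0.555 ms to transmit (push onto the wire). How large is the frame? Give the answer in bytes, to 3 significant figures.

2840 bytes

L = R × t_tx = 41000000 b/s × 0.000555 s = 22755 bits.
In bytes: 22755 / 8 = 2840 bytes.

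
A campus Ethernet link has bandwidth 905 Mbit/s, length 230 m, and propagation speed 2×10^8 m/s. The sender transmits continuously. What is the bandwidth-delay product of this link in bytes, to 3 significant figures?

Propagation delay = 230 / 200000000 = 1.15e-06 s.
BDP = R × t_prop = 905000000 × 1.15e-06 = 1040.75 bits.
In bytes: 1040.75/8 = 130 bytes.

130 bytes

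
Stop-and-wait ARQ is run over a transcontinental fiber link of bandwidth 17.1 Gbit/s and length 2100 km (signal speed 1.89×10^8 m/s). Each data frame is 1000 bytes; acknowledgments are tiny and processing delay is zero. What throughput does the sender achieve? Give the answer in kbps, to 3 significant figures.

360 kbps

t_tx = L/R = 8000/1.71e+10 = 4.67836e-07 s.
t_prop = 2100000/189000000 = 0.0111111 s; RTT = 0.0222222 s.
Cycle = t_tx + RTT = 0.0222227 s.
Throughput = L / cycle = 8000 / 0.0222227 = 360 kbps.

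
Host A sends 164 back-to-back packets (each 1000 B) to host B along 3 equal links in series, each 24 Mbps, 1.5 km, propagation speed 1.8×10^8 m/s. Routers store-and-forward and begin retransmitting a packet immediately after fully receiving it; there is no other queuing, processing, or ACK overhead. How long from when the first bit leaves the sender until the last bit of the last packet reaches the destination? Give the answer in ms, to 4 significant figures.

Per-hop transmission t_tx = L/R = 8000/24000000 = 0.333333 ms.
Per-hop propagation t_prop = 1500/180000000 = 0.00833333 ms.
Pipeline fill: first packet needs 3·t_tx to clear all hops; remaining 163 packets each add one t_tx.
Total = (3+164-1)·t_tx + 3·t_prop = 166·0.333333 + 3·0.00833333 = 55.36 ms.

55.36 ms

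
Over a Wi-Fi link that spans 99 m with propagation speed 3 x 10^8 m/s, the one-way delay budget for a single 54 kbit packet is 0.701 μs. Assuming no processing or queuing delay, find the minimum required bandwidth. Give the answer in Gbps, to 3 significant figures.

146 Gbps

Propagation delay = 99 / 300000000 = 0.33 μs.
Transmission budget = 0.701 − 0.33 = 0.371 μs.
R ≥ L / t_tx = 54000 bits / 3.71e-07 s = 146 Gbps.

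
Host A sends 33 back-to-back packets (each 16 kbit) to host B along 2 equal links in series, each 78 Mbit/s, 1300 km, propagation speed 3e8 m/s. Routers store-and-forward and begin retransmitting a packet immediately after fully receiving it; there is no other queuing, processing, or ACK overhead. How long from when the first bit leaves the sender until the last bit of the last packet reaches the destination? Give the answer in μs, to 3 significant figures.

Per-hop transmission t_tx = L/R = 16000/78000000 = 205.128 μs.
Per-hop propagation t_prop = 1300000/300000000 = 4333.33 μs.
Pipeline fill: first packet needs 2·t_tx to clear all hops; remaining 32 packets each add one t_tx.
Total = (2+33-1)·t_tx + 2·t_prop = 34·205.128 + 2·4333.33 = 15600 μs.

15600 μs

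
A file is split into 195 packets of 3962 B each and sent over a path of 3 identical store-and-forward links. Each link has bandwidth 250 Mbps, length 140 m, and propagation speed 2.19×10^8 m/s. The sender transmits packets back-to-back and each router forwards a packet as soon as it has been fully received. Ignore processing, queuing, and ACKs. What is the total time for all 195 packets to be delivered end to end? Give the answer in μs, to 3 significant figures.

Per-hop transmission t_tx = L/R = 31696/250000000 = 126.784 μs.
Per-hop propagation t_prop = 140/219000000 = 0.639269 μs.
Pipeline fill: first packet needs 3·t_tx to clear all hops; remaining 194 packets each add one t_tx.
Total = (3+195-1)·t_tx + 3·t_prop = 197·126.784 + 3·0.639269 = 25000 μs.

25000 μs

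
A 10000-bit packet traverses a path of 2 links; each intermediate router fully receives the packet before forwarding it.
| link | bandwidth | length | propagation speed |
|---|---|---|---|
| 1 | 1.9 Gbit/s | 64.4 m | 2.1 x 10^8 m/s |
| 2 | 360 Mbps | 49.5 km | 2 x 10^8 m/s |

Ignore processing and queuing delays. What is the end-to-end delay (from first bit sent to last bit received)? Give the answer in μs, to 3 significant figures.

281 μs

Transmission delays (L/R per hop): 5.26316, 27.7778 μs; sum = 33.0409 μs.
Propagation delays (d/s per hop): 0.306667, 247.5 μs; sum = 247.807 μs.
End-to-end = 281 μs.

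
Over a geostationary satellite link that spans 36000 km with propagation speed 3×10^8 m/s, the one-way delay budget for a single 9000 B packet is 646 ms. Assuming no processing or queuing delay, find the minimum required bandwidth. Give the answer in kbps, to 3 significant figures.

137 kbps

L = 72000 bits.
Propagation delay = 36000000 / 300000000 = 120 ms.
Transmission budget = 646 − 120 = 526 ms.
R ≥ L / t_tx = 72000 bits / 0.526 s = 137 kbps.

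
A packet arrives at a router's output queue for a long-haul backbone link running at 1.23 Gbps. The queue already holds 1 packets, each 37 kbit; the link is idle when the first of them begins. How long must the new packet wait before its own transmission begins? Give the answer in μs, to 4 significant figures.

30.08 μs

Each queued packet: L/R = 37000/1230000000 = 30.0813 μs.
1 queued → 30.0813 μs.
Queuing delay = 30.08 μs.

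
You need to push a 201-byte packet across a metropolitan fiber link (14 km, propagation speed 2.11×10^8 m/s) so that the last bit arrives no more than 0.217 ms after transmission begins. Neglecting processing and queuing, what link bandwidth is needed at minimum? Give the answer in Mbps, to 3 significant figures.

10.7 Mbps

L = 1608 bits.
Propagation delay = 14000 / 211000000 = 0.0663507 ms.
Transmission budget = 0.217 − 0.0663507 = 0.150649 ms.
R ≥ L / t_tx = 1608 bits / 0.000150649 s = 10.7 Mbps.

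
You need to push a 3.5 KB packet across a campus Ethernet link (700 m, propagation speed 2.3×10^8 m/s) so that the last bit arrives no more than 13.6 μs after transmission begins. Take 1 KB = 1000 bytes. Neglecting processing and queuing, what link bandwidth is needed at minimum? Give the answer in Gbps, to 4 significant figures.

2.652 Gbps

L = 28000 bits.
Propagation delay = 700 / 2.3e+08 = 3.04348 μs.
Transmission budget = 13.6 − 3.04348 = 10.5565 μs.
R ≥ L / t_tx = 28000 bits / 1.05565e-05 s = 2.652 Gbps.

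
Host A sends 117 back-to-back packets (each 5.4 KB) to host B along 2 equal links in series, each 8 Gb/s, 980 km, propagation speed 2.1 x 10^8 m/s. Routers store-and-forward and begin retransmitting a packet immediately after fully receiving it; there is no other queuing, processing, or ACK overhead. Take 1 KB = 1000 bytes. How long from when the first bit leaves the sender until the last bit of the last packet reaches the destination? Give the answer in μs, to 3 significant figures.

9970 μs

Per-hop transmission t_tx = L/R = 43200/8000000000 = 5.4 μs.
Per-hop propagation t_prop = 980000/210000000 = 4666.67 μs.
Pipeline fill: first packet needs 2·t_tx to clear all hops; remaining 116 packets each add one t_tx.
Total = (2+117-1)·t_tx + 2·t_prop = 118·5.4 + 2·4666.67 = 9970 μs.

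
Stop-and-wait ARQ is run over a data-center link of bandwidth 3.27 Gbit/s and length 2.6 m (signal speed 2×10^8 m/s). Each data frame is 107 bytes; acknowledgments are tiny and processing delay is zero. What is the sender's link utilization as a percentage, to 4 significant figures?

t_tx = L/R = 856/3270000000 = 2.61774e-07 s.
t_prop = 2.6/200000000 = 1.3e-08 s; RTT = 2.6e-08 s.
Cycle = t_tx + RTT = 2.87774e-07 s.
Utilization = t_tx / cycle = 2.61774e-07/2.87774e-07 = 90.97 %.

90.97 %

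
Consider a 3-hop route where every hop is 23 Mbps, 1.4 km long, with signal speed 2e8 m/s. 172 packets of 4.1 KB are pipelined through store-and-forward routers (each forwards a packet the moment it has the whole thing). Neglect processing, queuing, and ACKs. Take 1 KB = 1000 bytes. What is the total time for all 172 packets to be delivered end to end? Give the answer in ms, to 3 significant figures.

248 ms

Per-hop transmission t_tx = L/R = 32800/23000000 = 1.42609 ms.
Per-hop propagation t_prop = 1400/200000000 = 0.007 ms.
Pipeline fill: first packet needs 3·t_tx to clear all hops; remaining 171 packets each add one t_tx.
Total = (3+172-1)·t_tx + 3·t_prop = 174·1.42609 + 3·0.007 = 248 ms.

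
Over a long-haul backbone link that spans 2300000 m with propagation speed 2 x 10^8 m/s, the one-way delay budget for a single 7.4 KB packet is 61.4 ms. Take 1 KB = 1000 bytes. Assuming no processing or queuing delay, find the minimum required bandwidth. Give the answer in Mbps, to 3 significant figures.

1.19 Mbps

L = 59200 bits.
Propagation delay = 2300000 / 200000000 = 11.5 ms.
Transmission budget = 61.4 − 11.5 = 49.9 ms.
R ≥ L / t_tx = 59200 bits / 0.0499 s = 1.19 Mbps.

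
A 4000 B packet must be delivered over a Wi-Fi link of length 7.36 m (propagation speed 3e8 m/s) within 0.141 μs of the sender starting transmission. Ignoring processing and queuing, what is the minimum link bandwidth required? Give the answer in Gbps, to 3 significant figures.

275 Gbps

L = 32000 bits.
Propagation delay = 7.36 / 300000000 = 0.0245333 μs.
Transmission budget = 0.141 − 0.0245333 = 0.116467 μs.
R ≥ L / t_tx = 32000 bits / 1.16467e-07 s = 275 Gbps.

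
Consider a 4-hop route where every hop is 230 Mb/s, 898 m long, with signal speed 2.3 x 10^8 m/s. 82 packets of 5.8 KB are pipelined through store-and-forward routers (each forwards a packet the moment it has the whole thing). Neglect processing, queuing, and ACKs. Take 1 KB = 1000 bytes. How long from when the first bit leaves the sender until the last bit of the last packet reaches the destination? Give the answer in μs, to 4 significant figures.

Per-hop transmission t_tx = L/R = 46400/230000000 = 201.739 μs.
Per-hop propagation t_prop = 898/2.3e+08 = 3.90435 μs.
Pipeline fill: first packet needs 4·t_tx to clear all hops; remaining 81 packets each add one t_tx.
Total = (4+82-1)·t_tx + 4·t_prop = 85·201.739 + 4·3.90435 = 17160 μs.

17160 μs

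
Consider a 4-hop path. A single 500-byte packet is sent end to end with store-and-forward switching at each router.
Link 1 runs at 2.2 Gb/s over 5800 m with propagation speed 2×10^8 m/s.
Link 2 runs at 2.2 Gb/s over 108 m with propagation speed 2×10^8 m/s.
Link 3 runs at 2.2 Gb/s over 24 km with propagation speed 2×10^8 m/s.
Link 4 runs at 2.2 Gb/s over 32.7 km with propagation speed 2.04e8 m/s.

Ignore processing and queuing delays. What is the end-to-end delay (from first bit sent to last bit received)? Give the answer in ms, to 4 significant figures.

L = 500 × 8 = 4000 bits.
Transmission delay per hop = L/R = 4000/2200000000 = 0.00181818 ms; 4 hops → 0.00727273 ms.
Propagation delays (d/s per hop): 0.029, 0.00054, 0.12, 0.160294 ms; sum = 0.309834 ms.
End-to-end = 0.3171 ms.

0.3171 ms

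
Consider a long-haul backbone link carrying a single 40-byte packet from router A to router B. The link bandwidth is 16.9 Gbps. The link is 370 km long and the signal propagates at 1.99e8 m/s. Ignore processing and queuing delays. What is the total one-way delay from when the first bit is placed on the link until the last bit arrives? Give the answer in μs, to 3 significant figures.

1860 μs

L = 40 × 8 = 320 bits.
Transmission delay = L/R = 320 / 1.69e+10 = 0.0189349 μs.
Propagation delay = d/s = 370000 m / 199000000 m/s = 1859.3 μs.
Total = 1860 μs.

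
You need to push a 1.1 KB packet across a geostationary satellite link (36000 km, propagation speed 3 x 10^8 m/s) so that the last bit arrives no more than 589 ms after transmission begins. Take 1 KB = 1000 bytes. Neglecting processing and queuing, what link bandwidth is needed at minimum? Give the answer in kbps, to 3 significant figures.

L = 8800 bits.
Propagation delay = 36000000 / 300000000 = 120 ms.
Transmission budget = 589 − 120 = 469 ms.
R ≥ L / t_tx = 8800 bits / 0.469 s = 18.8 kbps.

18.8 kbps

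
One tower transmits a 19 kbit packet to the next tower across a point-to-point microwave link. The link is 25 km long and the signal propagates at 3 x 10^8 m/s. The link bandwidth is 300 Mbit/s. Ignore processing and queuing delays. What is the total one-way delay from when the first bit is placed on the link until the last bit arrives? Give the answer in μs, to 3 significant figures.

L = 19000 bits.
Transmission delay = L/R = 19000 / 300000000 = 63.3333 μs.
Propagation delay = d/s = 25000 m / 300000000 m/s = 83.3333 μs.
Total = 147 μs.

147 μs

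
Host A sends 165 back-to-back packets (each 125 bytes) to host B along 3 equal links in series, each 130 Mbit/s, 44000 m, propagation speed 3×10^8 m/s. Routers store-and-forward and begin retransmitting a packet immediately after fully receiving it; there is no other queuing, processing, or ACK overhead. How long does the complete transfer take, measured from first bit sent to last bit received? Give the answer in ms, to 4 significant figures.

1.725 ms

Per-hop transmission t_tx = L/R = 1000/130000000 = 0.00769231 ms.
Per-hop propagation t_prop = 44000/300000000 = 0.146667 ms.
Pipeline fill: first packet needs 3·t_tx to clear all hops; remaining 164 packets each add one t_tx.
Total = (3+165-1)·t_tx + 3·t_prop = 167·0.00769231 + 3·0.146667 = 1.725 ms.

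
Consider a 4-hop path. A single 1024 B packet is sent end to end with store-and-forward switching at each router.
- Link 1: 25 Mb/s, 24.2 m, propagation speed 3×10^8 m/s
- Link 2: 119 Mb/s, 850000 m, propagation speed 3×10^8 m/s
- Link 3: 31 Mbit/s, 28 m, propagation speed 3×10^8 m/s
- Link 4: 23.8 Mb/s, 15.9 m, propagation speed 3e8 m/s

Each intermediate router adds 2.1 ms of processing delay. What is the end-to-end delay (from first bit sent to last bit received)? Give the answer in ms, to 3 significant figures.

10.1 ms

L = 1024 × 8 = 8192 bits.
Transmission delays (L/R per hop): 0.32768, 0.0688403, 0.264258, 0.344202 ms; sum = 1.00498 ms.
Propagation delays (d/s per hop): 8.06667e-05, 2.83333, 9.33333e-05, 5.3e-05 ms; sum = 2.83356 ms.
Processing at 3 router(s): 3 × 2.1 ms = 6.3 ms.
End-to-end = 10.1 ms.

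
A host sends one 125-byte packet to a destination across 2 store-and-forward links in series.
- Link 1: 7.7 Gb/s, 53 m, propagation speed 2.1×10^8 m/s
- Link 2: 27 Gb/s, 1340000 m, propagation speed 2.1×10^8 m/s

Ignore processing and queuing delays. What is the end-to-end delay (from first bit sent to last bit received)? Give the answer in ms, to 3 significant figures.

L = 125 × 8 = 1000 bits.
Transmission delays (L/R per hop): 0.00012987, 3.7037e-05 ms; sum = 0.000166907 ms.
Propagation delays (d/s per hop): 0.000252381, 6.38095 ms; sum = 6.3812 ms.
End-to-end = 6.38 ms.

6.38 ms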